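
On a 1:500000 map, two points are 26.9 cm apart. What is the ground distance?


ground = 26.9 cm * 500000 / 100 = 134500.0 m = 134.5 km

134.5 km


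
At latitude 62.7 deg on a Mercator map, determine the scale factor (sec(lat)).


SF = 1 / cos(62.7) = 1 / 0.45865 = 2.18

2.18


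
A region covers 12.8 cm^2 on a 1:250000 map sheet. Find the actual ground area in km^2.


ground_area = 12.8 * (250000/100)^2 = 80000000.0 m^2 = 80.0 km^2

80.0 km^2


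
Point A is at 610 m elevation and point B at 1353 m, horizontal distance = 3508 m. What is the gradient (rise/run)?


gradient = (1353 - 610) / 3508 = 743 / 3508 = 0.2118

0.2118


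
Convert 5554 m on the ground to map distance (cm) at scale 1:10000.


map_cm = 5554 * 100 / 10000 = 55.54 cm

55.54 cm


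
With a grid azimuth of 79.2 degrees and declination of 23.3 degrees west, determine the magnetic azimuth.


magnetic azimuth = grid azimuth - declination (east +ve)
mag_az = 79.2 - -23.3 = 102.5 degrees

102.5 degrees


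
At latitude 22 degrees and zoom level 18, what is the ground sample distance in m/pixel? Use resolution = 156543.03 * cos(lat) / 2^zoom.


res = 156543.03 * cos(22) / 2^18 = 156543.03 * 0.92718385 / 262144 = 0.55 m/pixel

0.55 m/pixel


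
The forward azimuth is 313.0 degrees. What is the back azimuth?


back azimuth = (313.0 + 180) mod 360 = 133.0 degrees

133.0 degrees


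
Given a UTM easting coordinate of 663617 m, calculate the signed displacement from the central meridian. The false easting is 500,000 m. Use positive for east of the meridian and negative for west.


displacement = 663617 - 500000 = 163617 m

163617 m


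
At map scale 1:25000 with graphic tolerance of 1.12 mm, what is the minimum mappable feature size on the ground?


ground = 1.12 mm * 25000 / 1000 = 28.0 m

28.0 m


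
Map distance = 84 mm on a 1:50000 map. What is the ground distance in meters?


ground = 84 mm * 50000 / 1000 = 4200.0 m

4200.0 m


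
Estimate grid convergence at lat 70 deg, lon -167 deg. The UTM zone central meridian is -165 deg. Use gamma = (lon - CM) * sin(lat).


gamma = (-167 - -165) * sin(70) = -2 * 0.939693 = -1.879 degrees

-1.879 degrees


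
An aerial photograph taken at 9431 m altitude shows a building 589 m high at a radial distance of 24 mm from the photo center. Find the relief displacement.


d = h * r / H = 589 * 24 / 9431 = 1.5 mm

1.5 mm


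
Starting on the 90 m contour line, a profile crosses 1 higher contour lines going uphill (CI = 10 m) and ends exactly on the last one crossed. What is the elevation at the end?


elevation = 90 + 1 * 10 = 100 m

100 m


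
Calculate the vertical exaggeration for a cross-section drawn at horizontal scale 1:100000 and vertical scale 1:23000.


VE = horizontal_scale / vertical_scale = 100000 / 23000 ≈ 4.3

4.3x


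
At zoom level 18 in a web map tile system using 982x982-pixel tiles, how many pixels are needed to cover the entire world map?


tiles per axis = 2^18 = 262144
total tiles = 262144^2 = 68719476736
pixels per axis = 262144 * 982 = 257425408
total pixels = 257425408^2 = 66267840683966464

66267840683966464 pixels


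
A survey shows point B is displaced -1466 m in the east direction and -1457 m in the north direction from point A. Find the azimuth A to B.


az = atan2(-1466, -1457) = -134.8 deg
adjusted to 0-360: 225.2 degrees

225.2 degrees


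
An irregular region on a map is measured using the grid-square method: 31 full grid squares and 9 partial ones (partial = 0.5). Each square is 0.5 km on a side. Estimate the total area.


effective squares = 31 + 9 * 0.5 = 35.5
area = 35.5 * 0.25 = 8.875 km^2

8.875 km^2


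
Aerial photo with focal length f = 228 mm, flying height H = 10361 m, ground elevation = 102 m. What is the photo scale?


scale = f / (H - h) = 228 mm / 10259 m = 228 / 10259000 = 1:44996

1:44996


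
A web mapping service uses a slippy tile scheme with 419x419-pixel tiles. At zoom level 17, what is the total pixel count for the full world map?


tiles per axis = 2^17 = 131072
total tiles = 131072^2 = 17179869184
pixels per axis = 131072 * 419 = 54919168
total pixels = 54919168^2 = 3016115013812224

3016115013812224 pixels


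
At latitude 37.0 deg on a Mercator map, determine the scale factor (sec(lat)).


SF = 1 / cos(37.0) = 1 / 0.798636 = 1.252

1.252


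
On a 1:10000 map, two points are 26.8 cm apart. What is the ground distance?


ground = 26.8 cm * 10000 / 100 = 2680.0 m = 2.68 km

2.68 km


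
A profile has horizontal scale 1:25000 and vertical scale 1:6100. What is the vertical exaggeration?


VE = horizontal_scale / vertical_scale = 25000 / 6100 ≈ 4.1

4.1x


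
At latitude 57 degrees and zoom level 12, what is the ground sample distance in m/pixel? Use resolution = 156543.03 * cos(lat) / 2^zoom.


res = 156543.03 * cos(57) / 2^12 = 156543.03 * 0.54463904 / 4096 = 20.82 m/pixel

20.82 m/pixel


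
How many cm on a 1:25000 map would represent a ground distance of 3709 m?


map_cm = 3709 * 100 / 25000 = 14.836 cm ≈ 14.84 cm

14.84 cm


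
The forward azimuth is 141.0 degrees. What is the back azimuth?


back azimuth = (141.0 + 180) mod 360 = 321.0 degrees

321.0 degrees


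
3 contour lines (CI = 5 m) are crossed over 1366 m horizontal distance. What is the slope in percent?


elevation change = 3 * 5 = 15 m
slope = 15 / 1366 * 100 = 1.1%

1.1%


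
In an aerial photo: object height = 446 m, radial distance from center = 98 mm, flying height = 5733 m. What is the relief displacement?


d = h * r / H = 446 * 98 / 5733 = 7.62 mm

7.62 mm


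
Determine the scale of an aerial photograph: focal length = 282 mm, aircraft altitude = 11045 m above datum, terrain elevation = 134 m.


scale = f / (H - h) = 282 mm / 10911 m = 282 / 10911000 = 1:38691

1:38691


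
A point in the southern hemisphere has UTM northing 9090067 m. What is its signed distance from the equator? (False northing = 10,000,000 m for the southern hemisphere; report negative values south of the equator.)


For southern: actual = 9090067 - 10000000 = -909933 m

-909933 m


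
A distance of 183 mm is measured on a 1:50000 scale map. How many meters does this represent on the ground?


ground = 183 mm * 50000 / 1000 = 9150.0 m

9150.0 m


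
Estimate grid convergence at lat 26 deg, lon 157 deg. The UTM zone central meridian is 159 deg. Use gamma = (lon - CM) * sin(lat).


gamma = (157 - 159) * sin(26) = -2 * 0.438371 = -0.877 degrees

-0.877 degrees


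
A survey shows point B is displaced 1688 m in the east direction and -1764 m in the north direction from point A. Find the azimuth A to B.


az = atan2(1688, -1764) = 136.3 deg
adjusted to 0-360: 136.3 degrees

136.3 degrees


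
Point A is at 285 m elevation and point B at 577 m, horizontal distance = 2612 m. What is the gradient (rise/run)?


gradient = (577 - 285) / 2612 = 292 / 2612 = 0.1118

0.1118


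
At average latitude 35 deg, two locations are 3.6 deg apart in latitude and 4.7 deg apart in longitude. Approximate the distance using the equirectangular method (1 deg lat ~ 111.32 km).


dlat_km = 3.6 * 111.32 = 400.752
dlon_km = 4.7 * 111.32 * cos(35) ≈ 428.584
dist = sqrt(400.752^2 + 428.584^2) ≈ 586.8 km

586.8 km


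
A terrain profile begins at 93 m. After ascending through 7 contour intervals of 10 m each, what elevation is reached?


elevation = 93 + 7 * 10 = 163 m

163 m


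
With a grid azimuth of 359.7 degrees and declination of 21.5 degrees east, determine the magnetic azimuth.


magnetic azimuth = grid azimuth - declination (east +ve)
mag_az = 359.7 - 21.5 = 338.2 degrees

338.2 degrees


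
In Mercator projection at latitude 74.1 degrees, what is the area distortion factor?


area_distortion = 1/cos^2(74.1) = 13.324

13.324


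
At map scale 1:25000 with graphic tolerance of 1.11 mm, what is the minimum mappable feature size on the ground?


ground = 1.11 mm * 25000 / 1000 = 27.75 m

27.75 m


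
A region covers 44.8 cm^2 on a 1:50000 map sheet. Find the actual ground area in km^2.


ground_area = 44.8 * (50000/100)^2 = 11200000.0 m^2 = 11.2 km^2

11.2 km^2


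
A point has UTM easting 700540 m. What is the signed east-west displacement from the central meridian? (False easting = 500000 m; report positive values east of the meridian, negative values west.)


displacement = 700540 - 500000 = 200540 m

200540 m


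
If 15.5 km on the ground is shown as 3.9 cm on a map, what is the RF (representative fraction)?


ground = 15.5 km = 1550000 cm; RF denominator = ground / map = 1550000 / 3.9 ≈ 397436; RF = 1:397436

1:397436


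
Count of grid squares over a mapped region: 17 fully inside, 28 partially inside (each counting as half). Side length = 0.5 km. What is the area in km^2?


effective squares = 17 + 28 * 0.5 = 31.0
area = 31.0 * 0.25 = 7.75 km^2

7.75 km^2


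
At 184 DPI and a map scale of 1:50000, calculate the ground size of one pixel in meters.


pixel_cm = 2.54 / 184 ≈ 0.013804 cm
ground = pixel_cm * 50000 / 100 = 2.54 * 50000 / (184 * 100) = 127000 / 18400 ≈ 6.9 m

6.9 m


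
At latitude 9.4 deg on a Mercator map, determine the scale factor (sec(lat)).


SF = 1 / cos(9.4) = 1 / 0.986572 = 1.014

1.014


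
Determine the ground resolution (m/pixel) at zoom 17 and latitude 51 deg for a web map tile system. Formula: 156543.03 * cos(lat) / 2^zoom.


res = 156543.03 * cos(51) / 2^17 = 156543.03 * 0.62932039 / 131072 = 0.75 m/pixel

0.75 m/pixel


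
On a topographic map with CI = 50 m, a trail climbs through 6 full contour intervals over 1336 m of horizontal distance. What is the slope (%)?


elevation change = 6 * 50 = 300 m
slope = 300 / 1336 * 100 = 22.5%

22.5%


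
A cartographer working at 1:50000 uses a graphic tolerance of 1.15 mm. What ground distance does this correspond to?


ground = 1.15 mm * 50000 / 1000 = 57.5 m

57.5 m


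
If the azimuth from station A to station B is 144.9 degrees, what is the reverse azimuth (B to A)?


back azimuth = (144.9 + 180) mod 360 = 324.9 degrees

324.9 degrees


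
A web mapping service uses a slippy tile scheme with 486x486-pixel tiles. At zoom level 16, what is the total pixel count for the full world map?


tiles per axis = 2^16 = 65536
total tiles = 65536^2 = 4294967296
pixels per axis = 65536 * 486 = 31850496
total pixels = 31850496^2 = 1014454095446016

1014454095446016 pixels


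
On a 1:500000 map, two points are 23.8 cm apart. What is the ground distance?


ground = 23.8 cm * 500000 / 100 = 119000.0 m = 119.0 km

119.0 km


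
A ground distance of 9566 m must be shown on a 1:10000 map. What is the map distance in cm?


map_cm = 9566 * 100 / 10000 = 95.66 cm

95.66 cm


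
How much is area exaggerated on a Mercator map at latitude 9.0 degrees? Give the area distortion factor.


area_distortion = 1/cos^2(9.0) = 1.025

1.025


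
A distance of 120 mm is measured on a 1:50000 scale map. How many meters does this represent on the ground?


ground = 120 mm * 50000 / 1000 = 6000.0 m

6000.0 m


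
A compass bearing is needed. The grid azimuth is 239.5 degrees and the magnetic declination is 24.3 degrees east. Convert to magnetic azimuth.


magnetic azimuth = grid azimuth - declination (east +ve)
mag_az = 239.5 - 24.3 = 215.2 degrees

215.2 degrees


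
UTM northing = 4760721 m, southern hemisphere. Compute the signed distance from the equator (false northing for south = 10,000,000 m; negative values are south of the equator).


For southern: actual = 4760721 - 10000000 = -5239279 m

-5239279 m


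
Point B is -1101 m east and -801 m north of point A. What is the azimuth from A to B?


az = atan2(-1101, -801) = -126.0 deg
adjusted to 0-360: 234.0 degrees

234.0 degrees


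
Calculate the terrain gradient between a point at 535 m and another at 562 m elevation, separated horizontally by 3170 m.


gradient = (562 - 535) / 3170 = 27 / 3170 = 0.0085

0.0085


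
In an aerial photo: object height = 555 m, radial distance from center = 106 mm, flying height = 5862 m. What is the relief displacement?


d = h * r / H = 555 * 106 / 5862 = 10.04 mm

10.04 mm


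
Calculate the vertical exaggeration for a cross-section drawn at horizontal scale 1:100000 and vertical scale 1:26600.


VE = horizontal_scale / vertical_scale = 100000 / 26600 ≈ 3.8

3.8x


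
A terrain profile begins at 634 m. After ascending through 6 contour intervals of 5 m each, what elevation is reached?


elevation = 634 + 6 * 5 = 664 m

664 m


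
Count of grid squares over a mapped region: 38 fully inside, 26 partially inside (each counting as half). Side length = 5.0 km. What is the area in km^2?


effective squares = 38 + 26 * 0.5 = 51.0
area = 51.0 * 25.0 = 1275.0 km^2

1275.0 km^2


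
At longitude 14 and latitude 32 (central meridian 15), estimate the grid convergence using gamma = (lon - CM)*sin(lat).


gamma = (14 - 15) * sin(32) = -1 * 0.529919 = -0.53 degrees

-0.53 degrees


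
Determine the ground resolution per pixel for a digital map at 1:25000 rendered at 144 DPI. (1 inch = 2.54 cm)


pixel_cm = 2.54 / 144 ≈ 0.017639 cm
ground = pixel_cm * 25000 / 100 = 2.54 * 25000 / (144 * 100) = 63500 / 14400 ≈ 4.41 m

4.41 m


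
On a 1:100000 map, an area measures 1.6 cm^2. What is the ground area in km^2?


ground_area = 1.6 * (100000/100)^2 = 1600000.0 m^2 = 1.6 km^2

1.6 km^2


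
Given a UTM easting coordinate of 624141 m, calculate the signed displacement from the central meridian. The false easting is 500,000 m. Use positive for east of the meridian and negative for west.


displacement = 624141 - 500000 = 124141 m

124141 m


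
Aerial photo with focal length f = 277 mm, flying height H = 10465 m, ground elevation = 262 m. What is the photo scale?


scale = f / (H - h) = 277 mm / 10203 m = 277 / 10203000 = 1:36834

1:36834


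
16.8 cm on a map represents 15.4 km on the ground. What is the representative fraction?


ground = 15.4 km = 1540000 cm; RF denominator = ground / map = 1540000 / 16.8 ≈ 91667; RF = 1:91667

1:91667


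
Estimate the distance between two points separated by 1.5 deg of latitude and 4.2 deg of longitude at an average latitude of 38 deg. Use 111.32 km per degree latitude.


dlat_km = 1.5 * 111.32 = 166.98
dlon_km = 4.2 * 111.32 * cos(38) ≈ 368.43
dist = sqrt(166.98^2 + 368.43^2) ≈ 404.5 km

404.5 km


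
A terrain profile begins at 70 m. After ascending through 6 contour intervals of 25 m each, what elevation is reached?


elevation = 70 + 6 * 25 = 220 m

220 m


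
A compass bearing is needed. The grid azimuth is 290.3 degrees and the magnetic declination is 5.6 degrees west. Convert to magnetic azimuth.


magnetic azimuth = grid azimuth - declination (east +ve)
mag_az = 290.3 - -5.6 = 295.9 degrees

295.9 degrees


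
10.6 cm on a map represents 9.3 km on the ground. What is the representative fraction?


ground = 9.3 km = 930000 cm; RF denominator = ground / map = 930000 / 10.6 ≈ 87736; RF = 1:87736

1:87736


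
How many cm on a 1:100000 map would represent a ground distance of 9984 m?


map_cm = 9984 * 100 / 100000 = 9.984 cm ≈ 9.98 cm

9.98 cm


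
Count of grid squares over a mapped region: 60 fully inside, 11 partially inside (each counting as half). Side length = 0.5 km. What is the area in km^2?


effective squares = 60 + 11 * 0.5 = 65.5
area = 65.5 * 0.25 = 16.375 km^2

16.375 km^2


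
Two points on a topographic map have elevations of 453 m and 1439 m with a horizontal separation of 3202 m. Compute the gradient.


gradient = (1439 - 453) / 3202 = 986 / 3202 = 0.3079

0.3079


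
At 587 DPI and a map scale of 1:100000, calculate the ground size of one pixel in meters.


pixel_cm = 2.54 / 587 ≈ 0.004327 cm
ground = pixel_cm * 100000 / 100 = 2.54 * 100000 / (587 * 100) = 254000 / 58700 ≈ 4.33 m

4.33 m


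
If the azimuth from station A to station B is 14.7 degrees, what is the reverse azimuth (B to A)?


back azimuth = (14.7 + 180) mod 360 = 194.7 degrees

194.7 degrees


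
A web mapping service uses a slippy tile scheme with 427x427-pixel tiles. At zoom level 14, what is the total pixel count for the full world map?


tiles per axis = 2^14 = 16384
total tiles = 16384^2 = 268435456
pixels per axis = 16384 * 427 = 6995968
total pixels = 6995968^2 = 48943568257024

48943568257024 pixels


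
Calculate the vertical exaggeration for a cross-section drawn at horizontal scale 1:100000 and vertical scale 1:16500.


VE = horizontal_scale / vertical_scale = 100000 / 16500 ≈ 6.1

6.1x


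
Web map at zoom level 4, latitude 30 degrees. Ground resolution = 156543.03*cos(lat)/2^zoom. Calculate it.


res = 156543.03 * cos(30) / 2^4 = 156543.03 * 0.8660254 / 16 = 8473.14 m/pixel

8473.14 m/pixel


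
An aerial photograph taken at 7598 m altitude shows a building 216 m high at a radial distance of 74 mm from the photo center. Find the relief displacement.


d = h * r / H = 216 * 74 / 7598 = 2.1 mm

2.1 mm


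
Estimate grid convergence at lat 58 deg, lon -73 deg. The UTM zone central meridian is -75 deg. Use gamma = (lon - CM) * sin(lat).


gamma = (-73 - -75) * sin(58) = 2 * 0.848048 = 1.696 degrees

1.696 degrees


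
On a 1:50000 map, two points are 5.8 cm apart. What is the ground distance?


ground = 5.8 cm * 50000 / 100 = 2900.0 m = 2.9 km

2.9 km


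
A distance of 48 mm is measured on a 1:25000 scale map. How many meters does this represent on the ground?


ground = 48 mm * 25000 / 1000 = 1200.0 m

1200.0 m


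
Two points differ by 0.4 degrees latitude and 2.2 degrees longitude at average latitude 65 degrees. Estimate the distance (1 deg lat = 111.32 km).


dlat_km = 0.4 * 111.32 = 44.528
dlon_km = 2.2 * 111.32 * cos(65) ≈ 103.501
dist = sqrt(44.528^2 + 103.501^2) ≈ 112.7 km

112.7 km


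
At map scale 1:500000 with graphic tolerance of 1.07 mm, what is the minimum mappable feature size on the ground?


ground = 1.07 mm * 500000 / 1000 = 535.0 m

535.0 m


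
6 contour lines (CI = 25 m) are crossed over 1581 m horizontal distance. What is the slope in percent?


elevation change = 6 * 25 = 150 m
slope = 150 / 1581 * 100 = 9.5%

9.5%


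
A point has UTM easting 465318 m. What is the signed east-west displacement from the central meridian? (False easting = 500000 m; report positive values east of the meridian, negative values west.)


displacement = 465318 - 500000 = -34682 m

-34682 m


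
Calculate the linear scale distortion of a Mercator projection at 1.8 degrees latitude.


SF = 1 / cos(1.8) = 1 / 0.999507 = 1.0

1.0


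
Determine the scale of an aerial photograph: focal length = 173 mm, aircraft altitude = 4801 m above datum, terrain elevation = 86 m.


scale = f / (H - h) = 173 mm / 4715 m = 173 / 4715000 = 1:27254

1:27254


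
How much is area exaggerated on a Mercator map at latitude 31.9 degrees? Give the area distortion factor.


area_distortion = 1/cos^2(31.9) = 1.387

1.387


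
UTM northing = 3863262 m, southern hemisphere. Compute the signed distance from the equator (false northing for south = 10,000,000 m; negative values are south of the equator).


For southern: actual = 3863262 - 10000000 = -6136738 m

-6136738 m


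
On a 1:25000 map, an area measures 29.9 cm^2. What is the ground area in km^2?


ground_area = 29.9 * (25000/100)^2 = 1868750.0 m^2 = 1.86875 km^2 ≈ 1.869 km^2

1.869 km^2


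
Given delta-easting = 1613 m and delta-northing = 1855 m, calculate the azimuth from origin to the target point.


az = atan2(1613, 1855) = 41.0 deg
adjusted to 0-360: 41.0 degrees

41.0 degrees


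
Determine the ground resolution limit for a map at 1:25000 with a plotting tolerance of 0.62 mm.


ground = 0.62 mm * 25000 / 1000 = 15.5 m

15.5 m


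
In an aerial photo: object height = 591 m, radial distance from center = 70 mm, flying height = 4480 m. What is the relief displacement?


d = h * r / H = 591 * 70 / 4480 = 9.23 mm

9.23 mm


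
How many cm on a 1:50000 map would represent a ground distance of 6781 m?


map_cm = 6781 * 100 / 50000 = 13.562 cm ≈ 13.56 cm

13.56 cm


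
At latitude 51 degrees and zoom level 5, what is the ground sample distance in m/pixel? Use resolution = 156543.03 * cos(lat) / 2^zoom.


res = 156543.03 * cos(51) / 2^5 = 156543.03 * 0.62932039 / 32 = 3078.62 m/pixel

3078.62 m/pixel


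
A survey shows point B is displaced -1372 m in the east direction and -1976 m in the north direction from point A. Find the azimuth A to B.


az = atan2(-1372, -1976) = -145.2 deg
adjusted to 0-360: 214.8 degrees

214.8 degrees


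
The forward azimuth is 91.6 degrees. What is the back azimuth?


back azimuth = (91.6 + 180) mod 360 = 271.6 degrees

271.6 degrees


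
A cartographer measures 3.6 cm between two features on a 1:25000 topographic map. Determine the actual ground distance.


ground = 3.6 cm * 25000 / 100 = 900.0 m

900.0 m


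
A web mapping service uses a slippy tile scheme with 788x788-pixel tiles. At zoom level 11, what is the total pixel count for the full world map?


tiles per axis = 2^11 = 2048
total tiles = 2048^2 = 4194304
pixels per axis = 2048 * 788 = 1613824
total pixels = 1613824^2 = 2604427902976

2604427902976 pixels


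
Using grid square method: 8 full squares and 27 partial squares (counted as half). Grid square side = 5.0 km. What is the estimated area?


effective squares = 8 + 27 * 0.5 = 21.5
area = 21.5 * 25.0 = 537.5 km^2

537.5 km^2


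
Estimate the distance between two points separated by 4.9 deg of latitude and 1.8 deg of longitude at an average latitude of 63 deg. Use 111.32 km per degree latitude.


dlat_km = 4.9 * 111.32 = 545.468
dlon_km = 1.8 * 111.32 * cos(63) ≈ 90.969
dist = sqrt(545.468^2 + 90.969^2) ≈ 553.0 km

553.0 km


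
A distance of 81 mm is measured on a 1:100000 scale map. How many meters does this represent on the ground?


ground = 81 mm * 100000 / 1000 = 8100.0 m

8100.0 m


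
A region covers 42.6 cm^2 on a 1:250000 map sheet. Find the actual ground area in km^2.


ground_area = 42.6 * (250000/100)^2 = 266250000.0 m^2 = 266.25 km^2

266.25 km^2


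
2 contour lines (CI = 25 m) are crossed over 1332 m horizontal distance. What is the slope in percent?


elevation change = 2 * 25 = 50 m
slope = 50 / 1332 * 100 = 3.8%

3.8%


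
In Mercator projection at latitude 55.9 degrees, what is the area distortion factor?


area_distortion = 1/cos^2(55.9) = 3.182

3.182


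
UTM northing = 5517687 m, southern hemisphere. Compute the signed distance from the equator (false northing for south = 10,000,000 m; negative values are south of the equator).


For southern: actual = 5517687 - 10000000 = -4482313 m

-4482313 m


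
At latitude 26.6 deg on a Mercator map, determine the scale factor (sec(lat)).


SF = 1 / cos(26.6) = 1 / 0.894154 = 1.118

1.118


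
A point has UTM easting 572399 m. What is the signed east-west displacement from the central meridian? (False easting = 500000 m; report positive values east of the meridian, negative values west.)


displacement = 572399 - 500000 = 72399 m

72399 m


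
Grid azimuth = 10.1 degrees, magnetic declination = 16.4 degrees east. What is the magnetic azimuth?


magnetic azimuth = grid azimuth - declination (east +ve)
mag_az = 10.1 - 16.4 = 353.7 degrees

353.7 degrees


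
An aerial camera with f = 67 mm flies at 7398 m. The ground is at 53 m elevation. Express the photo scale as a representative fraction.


scale = f / (H - h) = 67 mm / 7345 m = 67 / 7345000 = 1:109627

1:109627


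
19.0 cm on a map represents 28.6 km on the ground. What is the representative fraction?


ground = 28.6 km = 2860000 cm; RF denominator = ground / map = 2860000 / 19.0 ≈ 150526; RF = 1:150526

1:150526


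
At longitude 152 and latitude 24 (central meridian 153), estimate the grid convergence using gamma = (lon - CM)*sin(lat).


gamma = (152 - 153) * sin(24) = -1 * 0.406737 = -0.407 degrees

-0.407 degrees


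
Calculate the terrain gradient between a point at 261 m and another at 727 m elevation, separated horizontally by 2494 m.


gradient = (727 - 261) / 2494 = 466 / 2494 = 0.1868

0.1868


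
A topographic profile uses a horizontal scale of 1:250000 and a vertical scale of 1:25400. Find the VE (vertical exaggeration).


VE = horizontal_scale / vertical_scale = 250000 / 25400 ≈ 9.8

9.8x


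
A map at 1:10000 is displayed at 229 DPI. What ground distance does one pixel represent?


pixel_cm = 2.54 / 229 ≈ 0.011092 cm
ground = pixel_cm * 10000 / 100 = 2.54 * 10000 / (229 * 100) = 25400 / 22900 ≈ 1.11 m

1.11 m


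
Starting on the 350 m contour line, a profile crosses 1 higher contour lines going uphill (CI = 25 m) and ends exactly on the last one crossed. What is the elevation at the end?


elevation = 350 + 1 * 25 = 375 m

375 m


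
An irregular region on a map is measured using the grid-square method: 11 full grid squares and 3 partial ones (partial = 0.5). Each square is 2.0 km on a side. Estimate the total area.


effective squares = 11 + 3 * 0.5 = 12.5
area = 12.5 * 4.0 = 50.0 km^2

50.0 km^2


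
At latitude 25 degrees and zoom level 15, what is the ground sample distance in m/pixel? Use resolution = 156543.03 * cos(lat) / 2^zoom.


res = 156543.03 * cos(25) / 2^15 = 156543.03 * 0.90630779 / 32768 = 4.33 m/pixel

4.33 m/pixel


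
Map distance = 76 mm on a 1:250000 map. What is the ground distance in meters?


ground = 76 mm * 250000 / 1000 = 19000.0 m

19000.0 m


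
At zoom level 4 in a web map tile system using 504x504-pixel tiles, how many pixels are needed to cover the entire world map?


tiles per axis = 2^4 = 16
total tiles = 16^2 = 256
pixels per axis = 16 * 504 = 8064
total pixels = 8064^2 = 65028096

65028096 pixels


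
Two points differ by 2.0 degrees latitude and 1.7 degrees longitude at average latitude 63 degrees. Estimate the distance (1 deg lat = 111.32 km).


dlat_km = 2.0 * 111.32 = 222.64
dlon_km = 1.7 * 111.32 * cos(63) ≈ 85.915
dist = sqrt(222.64^2 + 85.915^2) ≈ 238.6 km

238.6 km


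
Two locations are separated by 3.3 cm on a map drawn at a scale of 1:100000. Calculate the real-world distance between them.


ground = 3.3 cm * 100000 / 100 = 3300.0 m = 3.3 km

3.3 km


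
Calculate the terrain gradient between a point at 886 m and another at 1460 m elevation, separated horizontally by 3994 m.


gradient = (1460 - 886) / 3994 = 574 / 3994 = 0.1437

0.1437


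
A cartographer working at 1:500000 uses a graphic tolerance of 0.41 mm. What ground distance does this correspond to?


ground = 0.41 mm * 500000 / 1000 = 205.0 m

205.0 m


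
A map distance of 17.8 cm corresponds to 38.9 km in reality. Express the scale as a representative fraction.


ground = 38.9 km = 3890000 cm; RF denominator = ground / map = 3890000 / 17.8 ≈ 218539; RF = 1:218539

1:218539


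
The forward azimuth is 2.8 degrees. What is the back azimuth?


back azimuth = (2.8 + 180) mod 360 = 182.8 degrees

182.8 degrees


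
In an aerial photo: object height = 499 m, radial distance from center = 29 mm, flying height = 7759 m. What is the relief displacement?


d = h * r / H = 499 * 29 / 7759 = 1.87 mm

1.87 mm


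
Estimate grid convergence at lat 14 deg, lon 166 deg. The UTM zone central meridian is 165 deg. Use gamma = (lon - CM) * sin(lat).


gamma = (166 - 165) * sin(14) = 1 * 0.241922 = 0.242 degrees

0.242 degrees


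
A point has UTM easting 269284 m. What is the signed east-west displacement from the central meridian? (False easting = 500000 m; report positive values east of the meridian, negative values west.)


displacement = 269284 - 500000 = -230716 m

-230716 m


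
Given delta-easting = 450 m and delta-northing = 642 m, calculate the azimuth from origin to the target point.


az = atan2(450, 642) = 35.0 deg
adjusted to 0-360: 35.0 degrees

35.0 degrees


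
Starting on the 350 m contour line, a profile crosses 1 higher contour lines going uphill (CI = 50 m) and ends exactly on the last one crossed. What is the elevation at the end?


elevation = 350 + 1 * 50 = 400 m

400 m


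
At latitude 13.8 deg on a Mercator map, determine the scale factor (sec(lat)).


SF = 1 / cos(13.8) = 1 / 0.971134 = 1.03

1.03


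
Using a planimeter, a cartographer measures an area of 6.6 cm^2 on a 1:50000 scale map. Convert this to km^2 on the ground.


ground_area = 6.6 * (50000/100)^2 = 1650000.0 m^2 = 1.65 km^2

1.65 km^2


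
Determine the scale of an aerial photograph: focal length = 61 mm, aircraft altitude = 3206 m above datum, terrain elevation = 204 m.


scale = f / (H - h) = 61 mm / 3002 m = 61 / 3002000 = 1:49213

1:49213


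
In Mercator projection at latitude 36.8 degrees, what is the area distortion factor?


area_distortion = 1/cos^2(36.8) = 1.56

1.56


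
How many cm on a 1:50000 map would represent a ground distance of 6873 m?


map_cm = 6873 * 100 / 50000 = 13.746 cm ≈ 13.75 cm

13.75 cm


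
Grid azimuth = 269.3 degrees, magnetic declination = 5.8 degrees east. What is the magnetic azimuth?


magnetic azimuth = grid azimuth - declination (east +ve)
mag_az = 269.3 - 5.8 = 263.5 degrees

263.5 degrees


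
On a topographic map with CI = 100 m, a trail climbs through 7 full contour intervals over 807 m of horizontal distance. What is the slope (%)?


elevation change = 7 * 100 = 700 m
slope = 700 / 807 * 100 = 86.7%

86.7%


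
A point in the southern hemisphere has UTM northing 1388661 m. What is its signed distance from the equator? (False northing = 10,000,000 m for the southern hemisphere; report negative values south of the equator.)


For southern: actual = 1388661 - 10000000 = -8611339 m

-8611339 m


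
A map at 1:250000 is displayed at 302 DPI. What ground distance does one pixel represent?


pixel_cm = 2.54 / 302 ≈ 0.008411 cm
ground = pixel_cm * 250000 / 100 = 2.54 * 250000 / (302 * 100) = 635000 / 30200 ≈ 21.03 m

21.03 m


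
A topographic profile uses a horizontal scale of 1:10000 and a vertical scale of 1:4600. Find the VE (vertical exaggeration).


VE = horizontal_scale / vertical_scale = 10000 / 4600 ≈ 2.2

2.2x


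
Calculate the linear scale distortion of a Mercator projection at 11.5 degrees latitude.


SF = 1 / cos(11.5) = 1 / 0.979925 = 1.02

1.02


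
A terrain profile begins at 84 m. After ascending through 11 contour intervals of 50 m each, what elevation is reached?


elevation = 84 + 11 * 50 = 634 m

634 m


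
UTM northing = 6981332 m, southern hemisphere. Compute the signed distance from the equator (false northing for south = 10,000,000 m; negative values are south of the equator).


For southern: actual = 6981332 - 10000000 = -3018668 m

-3018668 m


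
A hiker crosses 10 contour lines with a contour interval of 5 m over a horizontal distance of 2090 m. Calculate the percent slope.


elevation change = 10 * 5 = 50 m
slope = 50 / 2090 * 100 = 2.4%

2.4%


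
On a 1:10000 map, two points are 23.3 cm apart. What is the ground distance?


ground = 23.3 cm * 10000 / 100 = 2330.0 m = 2.33 km

2.33 km


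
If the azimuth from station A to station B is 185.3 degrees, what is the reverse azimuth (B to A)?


back azimuth = (185.3 + 180) mod 360 = 5.3 degrees

5.3 degrees


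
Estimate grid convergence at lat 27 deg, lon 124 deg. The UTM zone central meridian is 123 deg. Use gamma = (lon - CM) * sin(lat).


gamma = (124 - 123) * sin(27) = 1 * 0.45399 = 0.454 degrees

0.454 degrees


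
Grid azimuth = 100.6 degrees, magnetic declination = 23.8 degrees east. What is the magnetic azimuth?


magnetic azimuth = grid azimuth - declination (east +ve)
mag_az = 100.6 - 23.8 = 76.8 degrees

76.8 degrees


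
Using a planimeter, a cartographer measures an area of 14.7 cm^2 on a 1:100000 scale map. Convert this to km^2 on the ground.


ground_area = 14.7 * (100000/100)^2 = 14700000.0 m^2 = 14.7 km^2

14.7 km^2


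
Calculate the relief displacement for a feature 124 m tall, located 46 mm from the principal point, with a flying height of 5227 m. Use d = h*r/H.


d = h * r / H = 124 * 46 / 5227 = 1.09 mm

1.09 mm


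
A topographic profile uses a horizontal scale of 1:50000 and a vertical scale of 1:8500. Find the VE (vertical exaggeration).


VE = horizontal_scale / vertical_scale = 50000 / 8500 ≈ 5.9

5.9x


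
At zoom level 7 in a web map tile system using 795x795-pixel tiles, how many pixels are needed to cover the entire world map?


tiles per axis = 2^7 = 128
total tiles = 128^2 = 16384
pixels per axis = 128 * 795 = 101760
total pixels = 101760^2 = 10355097600

10355097600 pixels


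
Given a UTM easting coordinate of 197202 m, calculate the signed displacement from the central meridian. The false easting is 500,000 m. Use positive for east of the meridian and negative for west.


displacement = 197202 - 500000 = -302798 m

-302798 m


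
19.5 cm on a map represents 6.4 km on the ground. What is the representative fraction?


ground = 6.4 km = 640000 cm; RF denominator = ground / map = 640000 / 19.5 ≈ 32821; RF = 1:32821

1:32821


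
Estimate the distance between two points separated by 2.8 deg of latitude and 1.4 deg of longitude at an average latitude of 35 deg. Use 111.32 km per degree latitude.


dlat_km = 2.8 * 111.32 = 311.696
dlon_km = 1.4 * 111.32 * cos(35) ≈ 127.663
dist = sqrt(311.696^2 + 127.663^2) ≈ 336.8 km

336.8 km


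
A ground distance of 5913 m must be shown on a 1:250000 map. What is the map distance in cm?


map_cm = 5913 * 100 / 250000 = 2.3652 cm ≈ 2.37 cm

2.37 cm


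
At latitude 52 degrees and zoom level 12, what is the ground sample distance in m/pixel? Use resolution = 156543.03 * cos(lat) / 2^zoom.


res = 156543.03 * cos(52) / 2^12 = 156543.03 * 0.61566148 / 4096 = 23.53 m/pixel

23.53 m/pixel


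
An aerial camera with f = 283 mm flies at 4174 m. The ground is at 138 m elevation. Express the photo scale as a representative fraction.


scale = f / (H - h) = 283 mm / 4036 m = 283 / 4036000 = 1:14261

1:14261


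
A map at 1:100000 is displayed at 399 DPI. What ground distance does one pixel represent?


pixel_cm = 2.54 / 399 ≈ 0.006366 cm
ground = pixel_cm * 100000 / 100 = 2.54 * 100000 / (399 * 100) = 254000 / 39900 ≈ 6.37 m

6.37 m


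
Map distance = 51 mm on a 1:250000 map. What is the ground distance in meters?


ground = 51 mm * 250000 / 1000 = 12750.0 m

12750.0 m


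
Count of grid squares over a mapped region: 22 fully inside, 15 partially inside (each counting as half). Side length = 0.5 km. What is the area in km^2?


effective squares = 22 + 15 * 0.5 = 29.5
area = 29.5 * 0.25 = 7.375 km^2

7.375 km^2


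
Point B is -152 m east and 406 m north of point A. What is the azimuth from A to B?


az = atan2(-152, 406) = -20.5 deg
adjusted to 0-360: 339.5 degrees

339.5 degrees


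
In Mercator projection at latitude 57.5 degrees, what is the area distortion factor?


area_distortion = 1/cos^2(57.5) = 3.464

3.464


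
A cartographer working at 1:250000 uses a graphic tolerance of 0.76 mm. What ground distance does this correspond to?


ground = 0.76 mm * 250000 / 1000 = 190.0 m

190.0 m


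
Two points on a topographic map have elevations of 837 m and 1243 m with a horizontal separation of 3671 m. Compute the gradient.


gradient = (1243 - 837) / 3671 = 406 / 3671 = 0.1106

0.1106


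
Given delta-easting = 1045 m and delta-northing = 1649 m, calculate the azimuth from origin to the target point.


az = atan2(1045, 1649) = 32.4 deg
adjusted to 0-360: 32.4 degrees

32.4 degrees


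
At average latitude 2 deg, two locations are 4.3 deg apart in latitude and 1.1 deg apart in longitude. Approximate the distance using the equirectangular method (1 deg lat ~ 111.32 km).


dlat_km = 4.3 * 111.32 = 478.676
dlon_km = 1.1 * 111.32 * cos(2) ≈ 122.377
dist = sqrt(478.676^2 + 122.377^2) ≈ 494.1 km

494.1 km


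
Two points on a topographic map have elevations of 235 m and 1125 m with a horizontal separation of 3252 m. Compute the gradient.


gradient = (1125 - 235) / 3252 = 890 / 3252 = 0.2737

0.2737


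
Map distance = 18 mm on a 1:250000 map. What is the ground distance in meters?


ground = 18 mm * 250000 / 1000 = 4500.0 m

4500.0 m


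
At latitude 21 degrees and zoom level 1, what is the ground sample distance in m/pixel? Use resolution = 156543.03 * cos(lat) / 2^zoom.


res = 156543.03 * cos(21) / 2^1 = 156543.03 * 0.93358043 / 2 = 73072.75 m/pixel

73072.75 m/pixel


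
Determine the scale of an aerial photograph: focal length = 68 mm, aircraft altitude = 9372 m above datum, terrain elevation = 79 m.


scale = f / (H - h) = 68 mm / 9293 m = 68 / 9293000 = 1:136662

1:136662


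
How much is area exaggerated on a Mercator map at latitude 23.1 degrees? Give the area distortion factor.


area_distortion = 1/cos^2(23.1) = 1.182

1.182


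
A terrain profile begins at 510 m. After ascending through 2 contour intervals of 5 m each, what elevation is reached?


elevation = 510 + 2 * 5 = 520 m

520 m


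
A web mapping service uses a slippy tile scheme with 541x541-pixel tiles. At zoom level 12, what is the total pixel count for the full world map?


tiles per axis = 2^12 = 4096
total tiles = 4096^2 = 16777216
pixels per axis = 4096 * 541 = 2215936
total pixels = 2215936^2 = 4910372356096

4910372356096 pixels


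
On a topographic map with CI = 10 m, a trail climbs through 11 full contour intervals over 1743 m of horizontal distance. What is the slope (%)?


elevation change = 11 * 10 = 110 m
slope = 110 / 1743 * 100 = 6.3%

6.3%


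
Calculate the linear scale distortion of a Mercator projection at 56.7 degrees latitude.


SF = 1 / cos(56.7) = 1 / 0.549023 = 1.821

1.821


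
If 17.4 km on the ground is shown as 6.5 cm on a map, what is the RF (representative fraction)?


ground = 17.4 km = 1740000 cm; RF denominator = ground / map = 1740000 / 6.5 ≈ 267692; RF = 1:267692

1:267692


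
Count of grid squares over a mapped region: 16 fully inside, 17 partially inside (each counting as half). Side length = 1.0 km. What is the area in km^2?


effective squares = 16 + 17 * 0.5 = 24.5
area = 24.5 * 1.0 = 24.5 km^2

24.5 km^2


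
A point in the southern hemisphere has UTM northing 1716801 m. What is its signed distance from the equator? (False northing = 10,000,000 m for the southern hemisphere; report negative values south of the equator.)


For southern: actual = 1716801 - 10000000 = -8283199 m

-8283199 m


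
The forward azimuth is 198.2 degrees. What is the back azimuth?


back azimuth = (198.2 + 180) mod 360 = 18.2 degrees

18.2 degrees


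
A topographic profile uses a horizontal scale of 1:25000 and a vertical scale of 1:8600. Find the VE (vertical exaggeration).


VE = horizontal_scale / vertical_scale = 25000 / 8600 ≈ 2.9

2.9x


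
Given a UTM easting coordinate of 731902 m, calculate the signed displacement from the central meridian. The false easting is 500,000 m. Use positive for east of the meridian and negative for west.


displacement = 731902 - 500000 = 231902 m

231902 m


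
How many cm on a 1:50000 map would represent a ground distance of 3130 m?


map_cm = 3130 * 100 / 50000 = 6.26 cm

6.26 cm


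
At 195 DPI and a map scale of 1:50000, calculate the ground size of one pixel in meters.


pixel_cm = 2.54 / 195 ≈ 0.013026 cm
ground = pixel_cm * 50000 / 100 = 2.54 * 50000 / (195 * 100) = 127000 / 19500 ≈ 6.51 m

6.51 m
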